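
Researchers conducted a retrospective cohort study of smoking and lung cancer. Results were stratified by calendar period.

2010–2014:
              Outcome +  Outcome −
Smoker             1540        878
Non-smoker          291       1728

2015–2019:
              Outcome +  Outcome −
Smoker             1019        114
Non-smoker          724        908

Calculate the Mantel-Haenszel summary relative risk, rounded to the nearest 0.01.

2.86

RR_MH = Σ(aᵢ·n₀ᵢ/nᵢ) / Σ(cᵢ·n₁ᵢ/nᵢ), with n₁ᵢ = aᵢ+bᵢ (exposed), n₀ᵢ = cᵢ+dᵢ (unexposed), nᵢ = n₁ᵢ+n₀ᵢ.
Stratum 1 (2010–2014): n₁ = 2418, n₀ = 2019, n = 4437; a·n₀/n = 1540·2019/4437 = 700.7573; c·n₁/n = 291·2418/4437 = 158.5842
Stratum 2 (2015–2019): n₁ = 1133, n₀ = 1632, n = 2765; a·n₀/n = 1019·1632/2765 = 601.4495; c·n₁/n = 724·1133/2765 = 296.6698
RR_MH = (700.7573 + 601.4495) / (158.5842 + 296.6698) = 1302.2068 / 455.2540 = 2.86040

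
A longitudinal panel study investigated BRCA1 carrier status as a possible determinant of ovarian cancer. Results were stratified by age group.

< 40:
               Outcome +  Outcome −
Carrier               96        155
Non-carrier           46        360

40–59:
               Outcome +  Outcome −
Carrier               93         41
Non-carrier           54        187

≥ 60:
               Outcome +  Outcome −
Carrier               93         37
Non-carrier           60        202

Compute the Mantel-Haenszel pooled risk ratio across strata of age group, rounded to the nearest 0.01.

3.19

RR_MH = Σ(aᵢ·n₀ᵢ/nᵢ) / Σ(cᵢ·n₁ᵢ/nᵢ), with n₁ᵢ = aᵢ+bᵢ (exposed), n₀ᵢ = cᵢ+dᵢ (unexposed), nᵢ = n₁ᵢ+n₀ᵢ.
Stratum 1 (< 40): n₁ = 251, n₀ = 406, n = 657; a·n₀/n = 96·406/657 = 59.3242; c·n₁/n = 46·251/657 = 17.5738
Stratum 2 (40–59): n₁ = 134, n₀ = 241, n = 375; a·n₀/n = 93·241/375 = 59.7680; c·n₁/n = 54·134/375 = 19.2960
Stratum 3 (≥ 60): n₁ = 130, n₀ = 262, n = 392; a·n₀/n = 93·262/392 = 62.1582; c·n₁/n = 60·130/392 = 19.8980
RR_MH = (59.3242 + 59.7680 + 62.1582) / (17.5738 + 19.2960 + 19.8980) = 181.2504 / 56.7678 = 3.19284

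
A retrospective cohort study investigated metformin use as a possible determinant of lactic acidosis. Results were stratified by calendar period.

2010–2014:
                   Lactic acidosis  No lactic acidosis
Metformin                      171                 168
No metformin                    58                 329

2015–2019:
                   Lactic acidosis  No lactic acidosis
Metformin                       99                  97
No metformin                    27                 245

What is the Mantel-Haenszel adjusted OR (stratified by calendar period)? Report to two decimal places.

6.80

OR_MH = Σ(aᵢdᵢ/nᵢ) / Σ(bᵢcᵢ/nᵢ), where nᵢ is the stratum total.
Stratum 1 (2010–2014): n = 726; a·d/n = 171·329/726 = 77.4917; b·c/n = 168·58/726 = 13.4215
Stratum 2 (2015–2019): n = 468; a·d/n = 99·245/468 = 51.8269; b·c/n = 97·27/468 = 5.5962
OR_MH = (77.4917 + 51.8269) / (13.4215 + 5.5962) = 129.3187 / 19.0176 = 6.79993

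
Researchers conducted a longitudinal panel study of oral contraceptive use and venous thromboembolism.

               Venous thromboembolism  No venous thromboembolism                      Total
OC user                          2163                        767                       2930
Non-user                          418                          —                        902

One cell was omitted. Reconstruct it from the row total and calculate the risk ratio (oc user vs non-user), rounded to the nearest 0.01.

The missing cell is in the unexposed row: 902 − 418 = 484.
So a = 2163, b = 767, c = 418, d = 484.
RR = [a/(a+b)] / [c/(c+d)] = (2163/2930) / (418/902) = 0.73823/0.46341 = 1.59301

1.59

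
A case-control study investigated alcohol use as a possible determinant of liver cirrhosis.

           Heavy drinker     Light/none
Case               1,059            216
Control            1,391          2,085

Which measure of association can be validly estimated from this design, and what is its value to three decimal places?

7.349

Reading the table with exposure as columns: a = 1059 (Heavy drinker, case), b = 1391 (Heavy drinker, non-case), c = 216 (Light/none, case), d = 2085.
This is a case-control study: participants were sampled on outcome status, so risks in the source population cannot be estimated directly — relative risk is not valid here. The odds ratio is the appropriate measure.
OR = (a·d)/(b·c) = (1059 × 2085) / (1391 × 216) = 2208015 / 300456 = 7.34888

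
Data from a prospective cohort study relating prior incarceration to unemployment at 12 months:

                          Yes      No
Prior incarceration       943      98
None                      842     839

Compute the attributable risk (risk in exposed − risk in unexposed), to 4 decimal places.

Cells: a = 943, b = 98, c = 842, d = 839.
Risk in exposed = 943/1041 = 0.905860; risk in unexposed = 842/1681 = 0.500892.
Risk difference = 0.905860 − 0.500892 = 0.404967

0.4050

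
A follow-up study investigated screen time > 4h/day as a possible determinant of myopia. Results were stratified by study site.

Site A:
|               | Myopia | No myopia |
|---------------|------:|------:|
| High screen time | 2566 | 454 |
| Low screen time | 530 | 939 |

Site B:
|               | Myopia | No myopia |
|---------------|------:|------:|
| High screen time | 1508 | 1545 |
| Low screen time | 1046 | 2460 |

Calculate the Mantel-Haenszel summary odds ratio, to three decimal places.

OR_MH = Σ(aᵢdᵢ/nᵢ) / Σ(bᵢcᵢ/nᵢ), where nᵢ is the stratum total.
Stratum 1 (Site A): n = 4489; a·d/n = 2566·939/4489 = 536.7507; b·c/n = 454·530/4489 = 53.6021
Stratum 2 (Site B): n = 6559; a·d/n = 1508·2460/6559 = 565.5862; b·c/n = 1545·1046/6559 = 246.3897
OR_MH = (536.7507 + 565.5862) / (53.6021 + 246.3897) = 1102.3369 / 299.9918 = 3.67456

3.675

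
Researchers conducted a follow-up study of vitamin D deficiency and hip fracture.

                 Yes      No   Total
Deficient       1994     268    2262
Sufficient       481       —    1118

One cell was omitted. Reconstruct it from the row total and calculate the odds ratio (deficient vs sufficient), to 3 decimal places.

9.853

The missing cell is in the unexposed row: 1118 − 481 = 637.
So a = 1994, b = 268, c = 481, d = 637.
OR = (a·d)/(b·c) = (1994 × 637) / (268 × 481) = 1270178 / 128908 = 9.85337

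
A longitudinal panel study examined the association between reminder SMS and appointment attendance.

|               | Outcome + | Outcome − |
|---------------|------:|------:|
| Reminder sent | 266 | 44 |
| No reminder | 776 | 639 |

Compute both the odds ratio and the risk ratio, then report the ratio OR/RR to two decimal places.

3.18

Cells: a = 266, b = 44, c = 776, d = 639.
OR = (266·639)/(44·776) = 169974/34144 = 4.97815
Risk in exposed = 266/310 = 0.85806; risk in unexposed = 776/1415 = 0.54841; RR = 1.56464
OR/RR = 4.97815 / 1.56464 = 3.18166
The outcome is not rare, so the OR lies further from 1 than the RR.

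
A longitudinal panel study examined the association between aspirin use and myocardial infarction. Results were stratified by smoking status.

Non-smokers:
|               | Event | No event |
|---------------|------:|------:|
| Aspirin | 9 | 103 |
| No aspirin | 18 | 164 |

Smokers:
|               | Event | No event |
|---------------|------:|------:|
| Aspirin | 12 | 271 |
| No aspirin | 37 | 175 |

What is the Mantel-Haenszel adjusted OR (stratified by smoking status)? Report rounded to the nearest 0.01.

0.35

OR_MH = Σ(aᵢdᵢ/nᵢ) / Σ(bᵢcᵢ/nᵢ), where nᵢ is the stratum total.
Stratum 1 (Non-smokers): n = 294; a·d/n = 9·164/294 = 5.0204; b·c/n = 103·18/294 = 6.3061
Stratum 2 (Smokers): n = 495; a·d/n = 12·175/495 = 4.2424; b·c/n = 271·37/495 = 20.2566
OR_MH = (5.0204 + 4.2424) / (6.3061 + 20.2566) = 9.2628 / 26.5627 = 0.34872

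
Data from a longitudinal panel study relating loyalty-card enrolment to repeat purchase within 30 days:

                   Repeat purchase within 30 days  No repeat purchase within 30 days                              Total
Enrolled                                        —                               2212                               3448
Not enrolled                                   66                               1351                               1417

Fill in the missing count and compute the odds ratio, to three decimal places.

11.438

The missing cell is in the exposed row: 3448 − 2212 = 1236.
So a = 1236, b = 2212, c = 66, d = 1351.
OR = (a·d)/(b·c) = (1236 × 1351) / (2212 × 66) = 1669836 / 145992 = 11.43786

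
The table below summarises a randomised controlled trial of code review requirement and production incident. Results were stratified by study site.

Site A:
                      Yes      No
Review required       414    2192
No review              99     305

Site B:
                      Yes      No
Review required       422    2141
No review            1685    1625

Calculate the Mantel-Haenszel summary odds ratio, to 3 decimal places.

OR_MH = Σ(aᵢdᵢ/nᵢ) / Σ(bᵢcᵢ/nᵢ), where nᵢ is the stratum total.
Stratum 1 (Site A): n = 3010; a·d/n = 414·305/3010 = 41.9502; b·c/n = 2192·99/3010 = 72.0957
Stratum 2 (Site B): n = 5873; a·d/n = 422·1625/5873 = 116.7632; b·c/n = 2141·1685/5873 = 614.2661
OR_MH = (41.9502 + 116.7632) / (72.0957 + 614.2661) = 158.7133 / 686.3618 = 0.23124

0.231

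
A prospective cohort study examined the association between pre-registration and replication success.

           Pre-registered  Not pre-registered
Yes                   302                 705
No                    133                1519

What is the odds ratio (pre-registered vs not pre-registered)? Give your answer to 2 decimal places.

Reading the table with exposure as columns: a = 302 (Pre-registered, case), b = 133 (Pre-registered, non-case), c = 705 (Not pre-registered, case), d = 1519.
OR = (a·d)/(b·c) = (302 × 1519) / (133 × 705) = 458738 / 93765 = 4.89242
The odds of replication success are about 4.89 times as high in the pre-registered group.

4.89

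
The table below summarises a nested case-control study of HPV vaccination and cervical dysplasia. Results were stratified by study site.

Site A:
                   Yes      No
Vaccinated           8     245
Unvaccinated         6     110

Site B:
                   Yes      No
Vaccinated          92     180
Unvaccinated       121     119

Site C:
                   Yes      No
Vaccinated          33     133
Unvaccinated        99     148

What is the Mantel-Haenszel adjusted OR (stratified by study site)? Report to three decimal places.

OR_MH = Σ(aᵢdᵢ/nᵢ) / Σ(bᵢcᵢ/nᵢ), where nᵢ is the stratum total.
Stratum 1 (Site A): n = 369; a·d/n = 8·110/369 = 2.3848; b·c/n = 245·6/369 = 3.9837
Stratum 2 (Site B): n = 512; a·d/n = 92·119/512 = 21.3828; b·c/n = 180·121/512 = 42.5391
Stratum 3 (Site C): n = 413; a·d/n = 33·148/413 = 11.8257; b·c/n = 133·99/413 = 31.8814
OR_MH = (2.3848 + 21.3828 + 11.8257) / (3.9837 + 42.5391 + 31.8814) = 35.5933 / 78.4042 = 0.45397

0.454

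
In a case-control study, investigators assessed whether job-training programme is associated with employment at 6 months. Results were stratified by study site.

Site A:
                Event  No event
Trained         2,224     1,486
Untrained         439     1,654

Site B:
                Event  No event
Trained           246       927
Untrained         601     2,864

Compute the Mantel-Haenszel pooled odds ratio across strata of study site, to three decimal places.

OR_MH = Σ(aᵢdᵢ/nᵢ) / Σ(bᵢcᵢ/nᵢ), where nᵢ is the stratum total.
Stratum 1 (Site A): n = 5803; a·d/n = 2224·1654/5803 = 633.8956; b·c/n = 1486·439/5803 = 112.4167
Stratum 2 (Site B): n = 4638; a·d/n = 246·2864/4638 = 151.9069; b·c/n = 927·601/4638 = 120.1223
OR_MH = (633.8956 + 151.9069) / (112.4167 + 120.1223) = 785.8024 / 232.5389 = 3.37923

3.379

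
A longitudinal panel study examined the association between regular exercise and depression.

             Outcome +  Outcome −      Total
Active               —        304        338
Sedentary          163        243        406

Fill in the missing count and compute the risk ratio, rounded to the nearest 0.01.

0.25

The missing cell is in the exposed row: 338 − 304 = 34.
So a = 34, b = 304, c = 163, d = 243.
RR = [a/(a+b)] / [c/(c+d)] = (34/338) / (163/406) = 0.10059/0.40148 = 0.25055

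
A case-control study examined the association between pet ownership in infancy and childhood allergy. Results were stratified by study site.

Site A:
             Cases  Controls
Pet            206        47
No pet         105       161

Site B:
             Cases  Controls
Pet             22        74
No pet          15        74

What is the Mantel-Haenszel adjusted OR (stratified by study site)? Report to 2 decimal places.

OR_MH = Σ(aᵢdᵢ/nᵢ) / Σ(bᵢcᵢ/nᵢ), where nᵢ is the stratum total.
Stratum 1 (Site A): n = 519; a·d/n = 206·161/519 = 63.9037; b·c/n = 47·105/519 = 9.5087
Stratum 2 (Site B): n = 185; a·d/n = 22·74/185 = 8.8000; b·c/n = 74·15/185 = 6.0000
OR_MH = (63.9037 + 8.8000) / (9.5087 + 6.0000) = 72.7037 / 15.5087 = 4.68794

4.69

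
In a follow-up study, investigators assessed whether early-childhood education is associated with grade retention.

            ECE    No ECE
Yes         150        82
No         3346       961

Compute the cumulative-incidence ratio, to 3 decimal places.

0.546

Reading the table with exposure as columns: a = 150 (ECE, case), b = 3346 (ECE, non-case), c = 82 (No ECE, case), d = 961.
Risk in exposed = 150/3496 = 0.04291; risk in unexposed = 82/1043 = 0.07862.
RR = 0.04291 / 0.07862 = 0.54575
The risk is 45% lower among the exposed than among the unexposed.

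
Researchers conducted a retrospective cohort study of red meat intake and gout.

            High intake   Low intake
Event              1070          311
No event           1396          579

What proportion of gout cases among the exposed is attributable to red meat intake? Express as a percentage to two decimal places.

19.47

Reading the table with exposure as columns: a = 1070 (High intake, case), b = 1396 (High intake, non-case), c = 311 (Low intake, case), d = 579.
Risk in exposed = 1070/2466 = 0.43390; risk in unexposed = 311/890 = 0.34944.
RR = 0.43390/0.34944 = 1.24171
AR% = (RR − 1)/RR × 100 = (1.24171 − 1)/1.24171 × 100 = 19.4659%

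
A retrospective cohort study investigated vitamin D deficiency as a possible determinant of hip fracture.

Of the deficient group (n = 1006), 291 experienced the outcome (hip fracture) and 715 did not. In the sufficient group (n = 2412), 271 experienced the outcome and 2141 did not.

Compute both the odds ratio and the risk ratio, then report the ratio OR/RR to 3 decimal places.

1.249

From the description: a = 291, b = 715, c = 271, d = 2141.
OR = (291·2141)/(715·271) = 623031/193765 = 3.21539
Risk in exposed = 291/1006 = 0.28926; risk in unexposed = 271/2412 = 0.11235; RR = 2.57456
OR/RR = 3.21539 / 2.57456 = 1.24891
The outcome is not rare, so the OR lies further from 1 than the RR.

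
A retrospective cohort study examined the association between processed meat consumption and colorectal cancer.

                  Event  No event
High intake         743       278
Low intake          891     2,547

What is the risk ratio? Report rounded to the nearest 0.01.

Cells: a = 743, b = 278, c = 891, d = 2547.
Risk in exposed = 743/1021 = 0.72772; risk in unexposed = 891/3438 = 0.25916.
RR = 0.72772 / 0.25916 = 2.80796
The risk among the exposed is 2.81 times that among the unexposed.

2.81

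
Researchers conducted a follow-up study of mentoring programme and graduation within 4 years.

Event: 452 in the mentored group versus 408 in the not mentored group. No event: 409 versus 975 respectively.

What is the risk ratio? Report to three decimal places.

From the description: a = 452, b = 409, c = 408, d = 975.
Risk in exposed = 452/861 = 0.52497; risk in unexposed = 408/1383 = 0.29501.
RR = 0.52497 / 0.29501 = 1.77950
The risk among the exposed is 1.78 times that among the unexposed.

1.779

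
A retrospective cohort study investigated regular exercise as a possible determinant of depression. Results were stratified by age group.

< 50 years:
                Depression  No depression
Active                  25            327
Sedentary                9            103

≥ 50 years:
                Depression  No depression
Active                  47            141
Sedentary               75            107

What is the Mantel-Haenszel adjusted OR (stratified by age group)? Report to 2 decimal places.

0.55

OR_MH = Σ(aᵢdᵢ/nᵢ) / Σ(bᵢcᵢ/nᵢ), where nᵢ is the stratum total.
Stratum 1 (< 50 years): n = 464; a·d/n = 25·103/464 = 5.5496; b·c/n = 327·9/464 = 6.3427
Stratum 2 (≥ 50 years): n = 370; a·d/n = 47·107/370 = 13.5919; b·c/n = 141·75/370 = 28.5811
OR_MH = (5.5496 + 13.5919) / (6.3427 + 28.5811) = 19.1415 / 34.9238 = 0.54809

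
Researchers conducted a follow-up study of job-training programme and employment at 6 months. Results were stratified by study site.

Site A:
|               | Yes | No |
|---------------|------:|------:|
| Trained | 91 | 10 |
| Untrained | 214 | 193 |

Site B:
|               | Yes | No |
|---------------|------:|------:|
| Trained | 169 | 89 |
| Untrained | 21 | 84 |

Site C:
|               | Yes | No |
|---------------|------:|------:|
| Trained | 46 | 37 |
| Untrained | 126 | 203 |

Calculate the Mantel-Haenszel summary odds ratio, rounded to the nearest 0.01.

4.66

OR_MH = Σ(aᵢdᵢ/nᵢ) / Σ(bᵢcᵢ/nᵢ), where nᵢ is the stratum total.
Stratum 1 (Site A): n = 508; a·d/n = 91·193/508 = 34.5728; b·c/n = 10·214/508 = 4.2126
Stratum 2 (Site B): n = 363; a·d/n = 169·84/363 = 39.1074; b·c/n = 89·21/363 = 5.1488
Stratum 3 (Site C): n = 412; a·d/n = 46·203/412 = 22.6650; b·c/n = 37·126/412 = 11.3155
OR_MH = (34.5728 + 39.1074 + 22.6650) / (4.2126 + 5.1488 + 11.3155) = 96.3453 / 20.6769 = 4.65956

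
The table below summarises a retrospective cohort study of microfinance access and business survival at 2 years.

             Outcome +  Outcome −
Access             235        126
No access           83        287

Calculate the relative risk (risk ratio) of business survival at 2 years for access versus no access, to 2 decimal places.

Cells: a = 235, b = 126, c = 83, d = 287.
Risk in exposed = 235/361 = 0.65097; risk in unexposed = 83/370 = 0.22432.
RR = 0.65097 / 0.22432 = 2.90191
The risk among the exposed is 2.90 times that among the unexposed.

2.90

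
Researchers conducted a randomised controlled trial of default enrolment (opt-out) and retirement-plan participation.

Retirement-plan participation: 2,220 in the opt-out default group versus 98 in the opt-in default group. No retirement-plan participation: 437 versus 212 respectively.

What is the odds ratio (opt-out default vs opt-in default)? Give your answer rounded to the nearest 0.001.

10.990

From the description: a = 2220, b = 437, c = 98, d = 212.
OR = (a·d)/(b·c) = (2220 × 212) / (437 × 98) = 470640 / 42826 = 10.98959
The odds of retirement-plan participation are about 10.99 times as high in the opt-out default group.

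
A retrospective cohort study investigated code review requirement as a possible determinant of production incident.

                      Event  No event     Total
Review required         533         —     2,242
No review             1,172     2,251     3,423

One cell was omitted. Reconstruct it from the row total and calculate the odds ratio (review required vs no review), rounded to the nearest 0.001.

The missing cell is in the exposed row: 2242 − 533 = 1709.
So a = 533, b = 1709, c = 1172, d = 2251.
OR = (a·d)/(b·c) = (533 × 2251) / (1709 × 1172) = 1199783 / 2002948 = 0.59901

0.599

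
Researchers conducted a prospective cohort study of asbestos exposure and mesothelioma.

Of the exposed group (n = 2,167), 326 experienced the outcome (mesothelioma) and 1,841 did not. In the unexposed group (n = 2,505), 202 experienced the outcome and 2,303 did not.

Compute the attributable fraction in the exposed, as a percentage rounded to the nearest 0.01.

From the description: a = 326, b = 1841, c = 202, d = 2303.
Risk in exposed = 326/2167 = 0.15044; risk in unexposed = 202/2505 = 0.08064.
RR = 0.15044/0.08064 = 1.86559
AR% = (RR − 1)/RR × 100 = (1.86559 − 1)/1.86559 × 100 = 46.3975%

46.40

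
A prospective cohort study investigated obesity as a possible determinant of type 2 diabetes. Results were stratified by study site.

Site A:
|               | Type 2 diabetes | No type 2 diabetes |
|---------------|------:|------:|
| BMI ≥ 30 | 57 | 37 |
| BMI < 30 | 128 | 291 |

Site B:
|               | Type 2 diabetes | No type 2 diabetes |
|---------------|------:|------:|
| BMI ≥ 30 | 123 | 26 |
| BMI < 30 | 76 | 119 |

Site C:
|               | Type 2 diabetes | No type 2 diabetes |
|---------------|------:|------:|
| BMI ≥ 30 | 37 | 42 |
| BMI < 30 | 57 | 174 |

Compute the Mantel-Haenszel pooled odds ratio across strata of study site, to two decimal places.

4.21

OR_MH = Σ(aᵢdᵢ/nᵢ) / Σ(bᵢcᵢ/nᵢ), where nᵢ is the stratum total.
Stratum 1 (Site A): n = 513; a·d/n = 57·291/513 = 32.3333; b·c/n = 37·128/513 = 9.2320
Stratum 2 (Site B): n = 344; a·d/n = 123·119/344 = 42.5494; b·c/n = 26·76/344 = 5.7442
Stratum 3 (Site C): n = 310; a·d/n = 37·174/310 = 20.7677; b·c/n = 42·57/310 = 7.7226
OR_MH = (32.3333 + 42.5494 + 20.7677) / (9.2320 + 5.7442 + 7.7226) = 95.6505 / 22.6987 = 4.21391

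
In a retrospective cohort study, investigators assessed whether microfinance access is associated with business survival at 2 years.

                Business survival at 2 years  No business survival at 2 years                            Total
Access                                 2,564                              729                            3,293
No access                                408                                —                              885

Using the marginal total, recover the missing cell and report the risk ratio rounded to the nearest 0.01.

1.69

The missing cell is in the unexposed row: 885 − 408 = 477.
So a = 2564, b = 729, c = 408, d = 477.
RR = [a/(a+b)] / [c/(c+d)] = (2564/3293) / (408/885) = 0.77862/0.46102 = 1.68892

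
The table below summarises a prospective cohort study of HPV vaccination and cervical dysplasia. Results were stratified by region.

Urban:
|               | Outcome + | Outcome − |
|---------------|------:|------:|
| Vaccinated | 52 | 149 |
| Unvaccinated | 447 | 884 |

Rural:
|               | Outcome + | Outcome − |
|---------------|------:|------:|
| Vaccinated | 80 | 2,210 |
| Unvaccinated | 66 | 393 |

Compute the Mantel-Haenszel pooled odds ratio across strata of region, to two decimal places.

0.43

OR_MH = Σ(aᵢdᵢ/nᵢ) / Σ(bᵢcᵢ/nᵢ), where nᵢ is the stratum total.
Stratum 1 (Urban): n = 1532; a·d/n = 52·884/1532 = 30.0052; b·c/n = 149·447/1532 = 43.4745
Stratum 2 (Rural): n = 2749; a·d/n = 80·393/2749 = 11.4369; b·c/n = 2210·66/2749 = 53.0593
OR_MH = (30.0052 + 11.4369) / (43.4745 + 53.0593) = 41.4421 / 96.5338 = 0.42930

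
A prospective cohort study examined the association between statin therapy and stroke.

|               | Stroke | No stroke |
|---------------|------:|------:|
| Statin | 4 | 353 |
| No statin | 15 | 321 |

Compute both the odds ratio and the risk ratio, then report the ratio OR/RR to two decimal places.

0.97

Cells: a = 4, b = 353, c = 15, d = 321.
OR = (4·321)/(353·15) = 1284/5295 = 0.24249
Risk in exposed = 4/357 = 0.01120; risk in unexposed = 15/336 = 0.04464; RR = 0.25098
OR/RR = 0.24249 / 0.25098 = 0.96618
The outcome is rare in both groups, so OR ≈ RR (ratio near 1).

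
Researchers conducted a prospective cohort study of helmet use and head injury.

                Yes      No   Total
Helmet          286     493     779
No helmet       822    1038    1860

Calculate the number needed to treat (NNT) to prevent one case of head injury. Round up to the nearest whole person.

14

Risk in treated group = 286/779 = 0.36714; risk in control = 822/1860 = 0.44194.
Absolute risk reduction = 0.44194 − 0.36714 = 0.07480
NNT = 1 / ARR = 1 / 0.07480 = 13.369 → round up → 14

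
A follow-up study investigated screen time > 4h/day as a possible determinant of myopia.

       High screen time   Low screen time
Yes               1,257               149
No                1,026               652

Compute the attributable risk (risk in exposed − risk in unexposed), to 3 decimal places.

Reading the table with exposure as columns: a = 1257 (High screen time, case), b = 1026 (High screen time, non-case), c = 149 (Low screen time, case), d = 652.
Risk in exposed = 1257/2283 = 0.550591; risk in unexposed = 149/801 = 0.186017.
Risk difference = 0.550591 − 0.186017 = 0.364574

0.365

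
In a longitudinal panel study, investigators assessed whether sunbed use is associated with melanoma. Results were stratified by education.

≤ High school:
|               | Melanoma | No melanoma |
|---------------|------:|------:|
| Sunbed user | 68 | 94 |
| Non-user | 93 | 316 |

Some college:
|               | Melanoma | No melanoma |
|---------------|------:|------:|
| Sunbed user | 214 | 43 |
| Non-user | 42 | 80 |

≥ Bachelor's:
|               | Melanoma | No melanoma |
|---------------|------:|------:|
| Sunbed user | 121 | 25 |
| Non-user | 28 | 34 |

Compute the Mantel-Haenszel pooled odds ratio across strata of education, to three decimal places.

OR_MH = Σ(aᵢdᵢ/nᵢ) / Σ(bᵢcᵢ/nᵢ), where nᵢ is the stratum total.
Stratum 1 (≤ High school): n = 571; a·d/n = 68·316/571 = 37.6322; b·c/n = 94·93/571 = 15.3100
Stratum 2 (Some college): n = 379; a·d/n = 214·80/379 = 45.1715; b·c/n = 43·42/379 = 4.7652
Stratum 3 (≥ Bachelor's): n = 208; a·d/n = 121·34/208 = 19.7788; b·c/n = 25·28/208 = 3.3654
OR_MH = (37.6322 + 45.1715 + 19.7788) / (15.3100 + 4.7652 + 3.3654) = 102.5826 / 23.4405 = 4.37629

4.376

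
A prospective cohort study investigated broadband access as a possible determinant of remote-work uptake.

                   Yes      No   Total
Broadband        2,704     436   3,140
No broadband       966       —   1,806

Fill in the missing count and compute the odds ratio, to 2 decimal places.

5.39

The missing cell is in the unexposed row: 1806 − 966 = 840.
So a = 2704, b = 436, c = 966, d = 840.
OR = (a·d)/(b·c) = (2704 × 840) / (436 × 966) = 2271360 / 421176 = 5.39290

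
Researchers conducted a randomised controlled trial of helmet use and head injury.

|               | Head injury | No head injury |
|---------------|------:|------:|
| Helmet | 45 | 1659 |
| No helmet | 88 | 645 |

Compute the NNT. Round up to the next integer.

Risk in treated group = 45/1704 = 0.02641; risk in control = 88/733 = 0.12005.
Absolute risk reduction = 0.12005 − 0.02641 = 0.09365
NNT = 1 / ARR = 1 / 0.09365 = 10.678 → round up → 11

11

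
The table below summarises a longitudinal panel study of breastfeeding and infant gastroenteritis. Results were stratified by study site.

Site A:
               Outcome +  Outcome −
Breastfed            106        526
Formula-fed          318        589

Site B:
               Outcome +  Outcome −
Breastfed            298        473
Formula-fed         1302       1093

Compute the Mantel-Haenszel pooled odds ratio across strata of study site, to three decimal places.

OR_MH = Σ(aᵢdᵢ/nᵢ) / Σ(bᵢcᵢ/nᵢ), where nᵢ is the stratum total.
Stratum 1 (Site A): n = 1539; a·d/n = 106·589/1539 = 40.5679; b·c/n = 526·318/1539 = 108.6862
Stratum 2 (Site B): n = 3166; a·d/n = 298·1093/3166 = 102.8787; b·c/n = 473·1302/3166 = 194.5186
OR_MH = (40.5679 + 102.8787) / (108.6862 + 194.5186) = 143.4466 / 303.2048 = 0.47310

0.473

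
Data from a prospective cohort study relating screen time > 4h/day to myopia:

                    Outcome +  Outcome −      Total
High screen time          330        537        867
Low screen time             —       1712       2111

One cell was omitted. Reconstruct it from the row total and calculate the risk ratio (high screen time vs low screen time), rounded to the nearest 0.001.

The missing cell is in the unexposed row: 2111 − 1712 = 399.
So a = 330, b = 537, c = 399, d = 1712.
RR = [a/(a+b)] / [c/(c+d)] = (330/867) / (399/2111) = 0.38062/0.18901 = 2.01377

2.014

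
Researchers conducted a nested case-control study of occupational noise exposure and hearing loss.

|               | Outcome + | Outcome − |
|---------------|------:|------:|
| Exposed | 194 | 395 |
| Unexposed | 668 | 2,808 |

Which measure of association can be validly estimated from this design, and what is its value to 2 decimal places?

Cells: a = 194, b = 395, c = 668, d = 2808.
This is a nested case-control study: participants were sampled on outcome status, so risks in the source population cannot be estimated directly — relative risk is not valid here. The odds ratio is the appropriate measure.
OR = (a·d)/(b·c) = (194 × 2808) / (395 × 668) = 544752 / 263860 = 2.06455

2.06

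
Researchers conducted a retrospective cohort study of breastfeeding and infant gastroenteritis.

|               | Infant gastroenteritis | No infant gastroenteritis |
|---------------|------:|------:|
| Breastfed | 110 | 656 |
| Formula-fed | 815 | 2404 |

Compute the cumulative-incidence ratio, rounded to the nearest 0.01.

0.57

Cells: a = 110, b = 656, c = 815, d = 2404.
Risk in exposed = 110/766 = 0.14360; risk in unexposed = 815/3219 = 0.25318.
RR = 0.14360 / 0.25318 = 0.56719
The risk is 43% lower among the exposed than among the unexposed.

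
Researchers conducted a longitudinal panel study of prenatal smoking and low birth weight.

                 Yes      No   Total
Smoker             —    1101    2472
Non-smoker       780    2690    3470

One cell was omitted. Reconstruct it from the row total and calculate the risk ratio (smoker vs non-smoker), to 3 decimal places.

2.467

The missing cell is in the exposed row: 2472 − 1101 = 1371.
So a = 1371, b = 1101, c = 780, d = 2690.
RR = [a/(a+b)] / [c/(c+d)] = (1371/2472) / (780/3470) = 0.55461/0.22478 = 2.46731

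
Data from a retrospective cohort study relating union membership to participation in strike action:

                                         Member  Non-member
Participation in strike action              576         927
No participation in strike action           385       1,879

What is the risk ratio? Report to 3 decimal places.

1.814

Reading the table with exposure as columns: a = 576 (Member, case), b = 385 (Member, non-case), c = 927 (Non-member, case), d = 1879.
Risk in exposed = 576/961 = 0.59938; risk in unexposed = 927/2806 = 0.33036.
RR = 0.59938 / 0.33036 = 1.81429
The risk among the exposed is 1.81 times that among the unexposed.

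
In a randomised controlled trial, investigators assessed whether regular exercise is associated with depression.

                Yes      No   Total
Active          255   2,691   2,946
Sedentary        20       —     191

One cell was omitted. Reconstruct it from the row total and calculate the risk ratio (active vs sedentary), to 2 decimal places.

The missing cell is in the unexposed row: 191 − 20 = 171.
So a = 255, b = 2691, c = 20, d = 171.
RR = [a/(a+b)] / [c/(c+d)] = (255/2946) / (20/191) = 0.08656/0.10471 = 0.82663

0.83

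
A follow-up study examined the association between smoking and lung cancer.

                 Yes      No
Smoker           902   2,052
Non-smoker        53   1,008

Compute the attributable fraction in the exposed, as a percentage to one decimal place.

Cells: a = 902, b = 2052, c = 53, d = 1008.
Risk in exposed = 902/2954 = 0.30535; risk in unexposed = 53/1061 = 0.04995.
RR = 0.30535/0.04995 = 6.11273
AR% = (RR − 1)/RR × 100 = (6.11273 − 1)/6.11273 × 100 = 83.6407%

83.6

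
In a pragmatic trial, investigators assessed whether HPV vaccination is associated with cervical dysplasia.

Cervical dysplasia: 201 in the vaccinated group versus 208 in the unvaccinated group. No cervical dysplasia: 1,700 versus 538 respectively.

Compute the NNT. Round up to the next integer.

Risk in treated group = 201/1901 = 0.10573; risk in control = 208/746 = 0.27882.
Absolute risk reduction = 0.27882 − 0.10573 = 0.17309
NNT = 1 / ARR = 1 / 0.17309 = 5.777 → round up → 6

6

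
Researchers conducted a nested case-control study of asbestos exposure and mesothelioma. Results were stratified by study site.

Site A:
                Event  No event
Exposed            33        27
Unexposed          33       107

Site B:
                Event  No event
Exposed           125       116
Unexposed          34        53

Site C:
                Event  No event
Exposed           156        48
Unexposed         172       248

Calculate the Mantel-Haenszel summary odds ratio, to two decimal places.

OR_MH = Σ(aᵢdᵢ/nᵢ) / Σ(bᵢcᵢ/nᵢ), where nᵢ is the stratum total.
Stratum 1 (Site A): n = 200; a·d/n = 33·107/200 = 17.6550; b·c/n = 27·33/200 = 4.4550
Stratum 2 (Site B): n = 328; a·d/n = 125·53/328 = 20.1982; b·c/n = 116·34/328 = 12.0244
Stratum 3 (Site C): n = 624; a·d/n = 156·248/624 = 62.0000; b·c/n = 48·172/624 = 13.2308
OR_MH = (17.6550 + 20.1982 + 62.0000) / (4.4550 + 12.0244 + 13.2308) = 99.8532 / 29.7102 = 3.36091

3.36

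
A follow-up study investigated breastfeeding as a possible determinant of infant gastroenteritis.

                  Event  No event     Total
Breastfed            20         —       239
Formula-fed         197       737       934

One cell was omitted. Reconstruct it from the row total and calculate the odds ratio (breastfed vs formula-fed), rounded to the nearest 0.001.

0.342

The missing cell is in the exposed row: 239 − 20 = 219.
So a = 20, b = 219, c = 197, d = 737.
OR = (a·d)/(b·c) = (20 × 737) / (219 × 197) = 14740 / 43143 = 0.34165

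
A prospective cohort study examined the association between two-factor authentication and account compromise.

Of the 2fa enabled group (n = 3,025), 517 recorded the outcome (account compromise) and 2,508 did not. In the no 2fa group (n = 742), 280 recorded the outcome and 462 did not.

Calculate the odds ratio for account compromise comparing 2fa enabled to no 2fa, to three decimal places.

0.340

From the description: a = 517, b = 2508, c = 280, d = 462.
OR = (a·d)/(b·c) = (517 × 462) / (2508 × 280) = 238854 / 702240 = 0.34013
Exposure is associated with lower odds of account compromise (OR = 0.34 < 1).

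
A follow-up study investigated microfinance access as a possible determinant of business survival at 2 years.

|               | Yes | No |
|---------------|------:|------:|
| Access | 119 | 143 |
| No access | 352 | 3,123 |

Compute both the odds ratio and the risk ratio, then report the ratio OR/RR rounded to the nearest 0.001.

Cells: a = 119, b = 143, c = 352, d = 3123.
OR = (119·3123)/(143·352) = 371637/50336 = 7.38313
Risk in exposed = 119/262 = 0.45420; risk in unexposed = 352/3475 = 0.10129; RR = 4.48392
OR/RR = 7.38313 / 4.48392 = 1.64658
The outcome is not rare, so the OR lies further from 1 than the RR.

1.647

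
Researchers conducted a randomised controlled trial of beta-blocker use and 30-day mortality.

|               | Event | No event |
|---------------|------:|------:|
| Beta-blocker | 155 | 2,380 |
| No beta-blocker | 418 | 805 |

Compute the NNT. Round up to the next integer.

4

Risk in treated group = 155/2535 = 0.06114; risk in control = 418/1223 = 0.34178.
Absolute risk reduction = 0.34178 − 0.06114 = 0.28064
NNT = 1 / ARR = 1 / 0.28064 = 3.563 → round up → 4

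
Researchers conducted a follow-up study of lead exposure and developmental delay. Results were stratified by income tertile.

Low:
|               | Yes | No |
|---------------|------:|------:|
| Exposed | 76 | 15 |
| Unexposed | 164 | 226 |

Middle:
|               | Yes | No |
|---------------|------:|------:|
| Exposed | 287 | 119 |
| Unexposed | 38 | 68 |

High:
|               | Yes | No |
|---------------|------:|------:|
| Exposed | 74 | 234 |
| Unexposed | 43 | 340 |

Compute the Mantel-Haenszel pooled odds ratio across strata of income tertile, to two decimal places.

OR_MH = Σ(aᵢdᵢ/nᵢ) / Σ(bᵢcᵢ/nᵢ), where nᵢ is the stratum total.
Stratum 1 (Low): n = 481; a·d/n = 76·226/481 = 35.7089; b·c/n = 15·164/481 = 5.1143
Stratum 2 (Middle): n = 512; a·d/n = 287·68/512 = 38.1172; b·c/n = 119·38/512 = 8.8320
Stratum 3 (High): n = 691; a·d/n = 74·340/691 = 36.4110; b·c/n = 234·43/691 = 14.5615
OR_MH = (35.7089 + 38.1172 + 36.4110) / (5.1143 + 8.8320 + 14.5615) = 110.2371 / 28.5079 = 3.86690

3.87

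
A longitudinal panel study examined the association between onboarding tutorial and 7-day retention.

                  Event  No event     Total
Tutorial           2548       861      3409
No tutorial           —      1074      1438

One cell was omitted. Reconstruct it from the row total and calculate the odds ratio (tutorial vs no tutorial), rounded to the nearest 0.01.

8.73

The missing cell is in the unexposed row: 1438 − 1074 = 364.
So a = 2548, b = 861, c = 364, d = 1074.
OR = (a·d)/(b·c) = (2548 × 1074) / (861 × 364) = 2736552 / 313404 = 8.73171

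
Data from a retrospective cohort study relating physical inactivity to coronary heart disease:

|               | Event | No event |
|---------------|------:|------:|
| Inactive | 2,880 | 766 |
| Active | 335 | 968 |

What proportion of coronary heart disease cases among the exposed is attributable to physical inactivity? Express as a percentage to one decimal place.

67.5

Cells: a = 2880, b = 766, c = 335, d = 968.
Risk in exposed = 2880/3646 = 0.78991; risk in unexposed = 335/1303 = 0.25710.
RR = 0.78991/0.25710 = 3.07238
AR% = (RR − 1)/RR × 100 = (3.07238 − 1)/3.07238 × 100 = 67.4520%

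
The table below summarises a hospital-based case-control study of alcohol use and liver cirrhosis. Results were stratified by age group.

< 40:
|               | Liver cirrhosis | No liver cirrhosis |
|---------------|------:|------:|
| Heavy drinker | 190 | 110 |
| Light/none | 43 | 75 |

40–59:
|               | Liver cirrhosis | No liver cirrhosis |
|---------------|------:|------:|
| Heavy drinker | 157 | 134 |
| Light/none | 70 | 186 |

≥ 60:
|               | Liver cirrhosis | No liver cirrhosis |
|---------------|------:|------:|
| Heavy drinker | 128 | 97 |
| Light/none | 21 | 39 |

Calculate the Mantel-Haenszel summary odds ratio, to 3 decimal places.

2.948

OR_MH = Σ(aᵢdᵢ/nᵢ) / Σ(bᵢcᵢ/nᵢ), where nᵢ is the stratum total.
Stratum 1 (< 40): n = 418; a·d/n = 190·75/418 = 34.0909; b·c/n = 110·43/418 = 11.3158
Stratum 2 (40–59): n = 547; a·d/n = 157·186/547 = 53.3857; b·c/n = 134·70/547 = 17.1481
Stratum 3 (≥ 60): n = 285; a·d/n = 128·39/285 = 17.5158; b·c/n = 97·21/285 = 7.1474
OR_MH = (34.0909 + 53.3857 + 17.5158) / (11.3158 + 17.1481 + 7.1474) = 104.9924 / 35.6112 = 2.94830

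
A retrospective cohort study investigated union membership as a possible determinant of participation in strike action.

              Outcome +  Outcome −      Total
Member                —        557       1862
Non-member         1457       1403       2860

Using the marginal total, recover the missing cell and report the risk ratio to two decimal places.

1.38

The missing cell is in the exposed row: 1862 − 557 = 1305.
So a = 1305, b = 557, c = 1457, d = 1403.
RR = [a/(a+b)] / [c/(c+d)] = (1305/1862) / (1457/2860) = 0.70086/0.50944 = 1.37574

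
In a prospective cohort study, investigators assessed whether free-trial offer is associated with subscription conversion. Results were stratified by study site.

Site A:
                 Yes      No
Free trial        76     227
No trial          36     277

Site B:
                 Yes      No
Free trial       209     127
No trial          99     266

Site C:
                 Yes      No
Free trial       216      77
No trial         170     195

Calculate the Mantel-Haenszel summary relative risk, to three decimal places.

RR_MH = Σ(aᵢ·n₀ᵢ/nᵢ) / Σ(cᵢ·n₁ᵢ/nᵢ), with n₁ᵢ = aᵢ+bᵢ (exposed), n₀ᵢ = cᵢ+dᵢ (unexposed), nᵢ = n₁ᵢ+n₀ᵢ.
Stratum 1 (Site A): n₁ = 303, n₀ = 313, n = 616; a·n₀/n = 76·313/616 = 38.6169; c·n₁/n = 36·303/616 = 17.7078
Stratum 2 (Site B): n₁ = 336, n₀ = 365, n = 701; a·n₀/n = 209·365/701 = 108.8231; c·n₁/n = 99·336/701 = 47.4522
Stratum 3 (Site C): n₁ = 293, n₀ = 365, n = 658; a·n₀/n = 216·365/658 = 119.8176; c·n₁/n = 170·293/658 = 75.6991
RR_MH = (38.6169 + 108.8231 + 119.8176) / (17.7078 + 47.4522 + 75.6991) = 267.2576 / 140.8591 = 1.89734

1.897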